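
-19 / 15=-1.27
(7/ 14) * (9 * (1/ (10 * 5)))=9/ 100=0.09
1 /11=0.09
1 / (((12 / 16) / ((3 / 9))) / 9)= 4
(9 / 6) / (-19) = -3 / 38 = -0.08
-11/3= -3.67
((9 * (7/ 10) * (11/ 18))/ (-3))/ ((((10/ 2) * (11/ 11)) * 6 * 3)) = -0.01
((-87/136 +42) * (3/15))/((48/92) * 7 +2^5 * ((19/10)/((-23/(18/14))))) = 301875/9248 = 32.64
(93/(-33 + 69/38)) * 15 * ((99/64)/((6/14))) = -161.46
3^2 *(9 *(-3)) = -243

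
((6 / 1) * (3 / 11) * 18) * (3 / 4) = 243 / 11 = 22.09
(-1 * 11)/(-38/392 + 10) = -2156/1941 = -1.11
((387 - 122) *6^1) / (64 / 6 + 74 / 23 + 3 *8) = 54855 / 1307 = 41.97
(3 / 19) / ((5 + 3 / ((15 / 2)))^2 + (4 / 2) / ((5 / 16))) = 75 / 16891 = 0.00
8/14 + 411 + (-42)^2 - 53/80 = 1217949/560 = 2174.91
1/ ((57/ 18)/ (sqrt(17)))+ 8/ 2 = 6 * sqrt(17)/ 19+ 4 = 5.30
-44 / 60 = -11 / 15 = -0.73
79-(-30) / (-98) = 3856 / 49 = 78.69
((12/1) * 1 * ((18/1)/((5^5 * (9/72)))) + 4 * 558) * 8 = 55813824/3125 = 17860.42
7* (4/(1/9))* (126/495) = 3528/55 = 64.15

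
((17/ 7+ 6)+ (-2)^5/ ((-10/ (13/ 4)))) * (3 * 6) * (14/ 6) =3954/ 5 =790.80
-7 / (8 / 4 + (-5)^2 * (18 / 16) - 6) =-56 / 193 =-0.29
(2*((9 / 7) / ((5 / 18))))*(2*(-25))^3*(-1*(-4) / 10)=-3240000 / 7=-462857.14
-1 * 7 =-7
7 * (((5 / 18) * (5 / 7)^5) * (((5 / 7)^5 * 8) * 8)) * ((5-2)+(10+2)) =7812500000 / 121060821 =64.53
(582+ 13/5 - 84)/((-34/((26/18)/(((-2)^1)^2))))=-32539/6120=-5.32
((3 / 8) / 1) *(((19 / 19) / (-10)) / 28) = -3 / 2240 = -0.00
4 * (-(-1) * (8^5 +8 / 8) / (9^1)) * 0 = 0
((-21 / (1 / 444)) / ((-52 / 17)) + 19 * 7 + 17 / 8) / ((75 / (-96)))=-1324276 / 325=-4074.70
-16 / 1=-16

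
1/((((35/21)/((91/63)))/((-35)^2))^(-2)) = 9/10144225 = 0.00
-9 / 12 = -0.75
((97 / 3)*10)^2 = 940900 / 9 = 104544.44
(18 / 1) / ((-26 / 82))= -738 / 13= -56.77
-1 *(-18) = 18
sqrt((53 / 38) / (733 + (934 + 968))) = sqrt(5306890) / 100130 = 0.02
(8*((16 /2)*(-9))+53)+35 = -488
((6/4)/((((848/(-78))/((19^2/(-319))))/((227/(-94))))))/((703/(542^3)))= -85397.88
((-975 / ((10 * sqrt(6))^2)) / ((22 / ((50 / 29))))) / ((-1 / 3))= 975 / 2552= 0.38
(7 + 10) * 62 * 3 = 3162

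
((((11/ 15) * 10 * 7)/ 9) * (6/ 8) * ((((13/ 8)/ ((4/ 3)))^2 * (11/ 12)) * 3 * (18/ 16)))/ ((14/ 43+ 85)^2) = 0.00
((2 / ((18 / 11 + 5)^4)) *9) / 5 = 263538 / 141991205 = 0.00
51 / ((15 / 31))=105.40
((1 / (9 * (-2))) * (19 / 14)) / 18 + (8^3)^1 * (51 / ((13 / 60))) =120516.92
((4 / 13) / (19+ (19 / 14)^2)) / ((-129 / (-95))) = 784 / 72111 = 0.01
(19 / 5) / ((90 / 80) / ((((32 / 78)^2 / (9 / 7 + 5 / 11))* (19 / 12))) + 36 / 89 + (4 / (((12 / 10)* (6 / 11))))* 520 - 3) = 5699941632 / 4773744350885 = 0.00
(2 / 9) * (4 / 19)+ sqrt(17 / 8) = 1.50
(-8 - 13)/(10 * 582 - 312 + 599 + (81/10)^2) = -2100/617261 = -0.00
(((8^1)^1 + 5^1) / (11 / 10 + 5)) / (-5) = -26 / 61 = -0.43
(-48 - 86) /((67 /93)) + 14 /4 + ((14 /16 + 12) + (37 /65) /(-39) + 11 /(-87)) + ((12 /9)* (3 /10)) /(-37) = -1231472937 /7253480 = -169.78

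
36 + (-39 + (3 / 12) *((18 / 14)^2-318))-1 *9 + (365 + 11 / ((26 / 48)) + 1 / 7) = 294.36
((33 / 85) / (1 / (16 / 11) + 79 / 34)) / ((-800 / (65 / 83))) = -11 / 87150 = -0.00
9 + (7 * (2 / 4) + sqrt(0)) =25 / 2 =12.50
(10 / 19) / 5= 2 / 19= 0.11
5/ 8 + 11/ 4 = 27/ 8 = 3.38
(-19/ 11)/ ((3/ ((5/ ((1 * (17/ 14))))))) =-1330/ 561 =-2.37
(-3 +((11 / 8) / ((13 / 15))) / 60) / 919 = -1237 / 382304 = -0.00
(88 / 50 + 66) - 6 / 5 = 1664 / 25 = 66.56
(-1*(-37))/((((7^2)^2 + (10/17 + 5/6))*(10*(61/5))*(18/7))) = 4403/89687202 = 0.00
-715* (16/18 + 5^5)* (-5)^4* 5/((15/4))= -50287737500/27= -1862508796.30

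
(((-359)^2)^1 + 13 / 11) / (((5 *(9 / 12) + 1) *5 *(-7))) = -298464 / 385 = -775.23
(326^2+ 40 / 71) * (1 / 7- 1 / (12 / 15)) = -117663.34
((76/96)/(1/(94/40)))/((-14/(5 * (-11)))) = 7.31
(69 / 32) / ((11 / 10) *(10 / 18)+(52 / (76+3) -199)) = -49059 / 4498768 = -0.01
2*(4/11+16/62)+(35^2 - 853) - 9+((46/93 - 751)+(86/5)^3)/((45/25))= 638554138/230175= 2774.21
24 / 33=8 / 11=0.73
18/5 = 3.60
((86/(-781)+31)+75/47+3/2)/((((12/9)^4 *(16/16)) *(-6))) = -67365567/37587968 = -1.79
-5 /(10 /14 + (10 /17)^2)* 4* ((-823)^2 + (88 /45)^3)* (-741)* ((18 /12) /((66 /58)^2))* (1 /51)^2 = 4216385.18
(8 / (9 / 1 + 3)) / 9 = 2 / 27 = 0.07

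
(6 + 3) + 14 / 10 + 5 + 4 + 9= 28.40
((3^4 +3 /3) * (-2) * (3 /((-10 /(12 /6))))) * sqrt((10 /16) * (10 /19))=246 * sqrt(19) /19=56.44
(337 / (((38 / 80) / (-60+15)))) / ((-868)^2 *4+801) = -606600 / 57275443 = -0.01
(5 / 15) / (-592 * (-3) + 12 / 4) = 1 / 5337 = 0.00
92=92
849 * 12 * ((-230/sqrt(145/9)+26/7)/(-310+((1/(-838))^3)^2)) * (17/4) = -129955322512612282438272/250497035685997947091+689762865643865191403136 * sqrt(145)/1037773433556277209377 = 7484.73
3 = 3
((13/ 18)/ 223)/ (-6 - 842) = -13/ 3403872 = -0.00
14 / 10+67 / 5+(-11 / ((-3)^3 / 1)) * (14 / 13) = 26744 / 1755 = 15.24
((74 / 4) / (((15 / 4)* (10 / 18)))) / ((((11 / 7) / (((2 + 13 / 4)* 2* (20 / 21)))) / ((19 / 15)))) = 19684 / 275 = 71.58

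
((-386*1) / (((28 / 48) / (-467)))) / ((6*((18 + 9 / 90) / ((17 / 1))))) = 61289080 / 1267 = 48373.39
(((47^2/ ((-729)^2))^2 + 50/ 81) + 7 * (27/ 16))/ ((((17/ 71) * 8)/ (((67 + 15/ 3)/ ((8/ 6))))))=3987976847332955/ 11380864284864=350.41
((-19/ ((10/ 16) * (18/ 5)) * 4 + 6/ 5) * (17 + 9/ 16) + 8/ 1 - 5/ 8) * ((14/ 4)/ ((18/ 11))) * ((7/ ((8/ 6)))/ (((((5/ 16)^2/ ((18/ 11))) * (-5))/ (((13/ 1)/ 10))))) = 259027132/ 9375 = 27629.56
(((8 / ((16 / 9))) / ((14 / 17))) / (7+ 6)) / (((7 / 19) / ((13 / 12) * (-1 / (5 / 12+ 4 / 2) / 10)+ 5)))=4177359 / 738920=5.65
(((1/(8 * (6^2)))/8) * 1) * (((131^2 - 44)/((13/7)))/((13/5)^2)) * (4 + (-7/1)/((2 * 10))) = 43733935/20247552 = 2.16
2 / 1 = 2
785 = 785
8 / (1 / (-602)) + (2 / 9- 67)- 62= -44503 / 9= -4944.78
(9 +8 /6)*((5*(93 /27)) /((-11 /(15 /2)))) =-121.34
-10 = -10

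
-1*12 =-12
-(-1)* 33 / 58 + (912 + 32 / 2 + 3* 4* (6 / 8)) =937.57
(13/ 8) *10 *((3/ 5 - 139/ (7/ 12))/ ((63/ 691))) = -24909859/ 588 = -42363.71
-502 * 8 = -4016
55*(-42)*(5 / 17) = -679.41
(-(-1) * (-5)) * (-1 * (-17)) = -85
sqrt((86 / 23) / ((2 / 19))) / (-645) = -sqrt(18791) / 14835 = -0.01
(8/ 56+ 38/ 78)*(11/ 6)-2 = -692/ 819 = -0.84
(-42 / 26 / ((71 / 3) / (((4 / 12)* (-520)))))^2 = 139.97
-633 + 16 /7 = -4415 /7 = -630.71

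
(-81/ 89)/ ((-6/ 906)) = 12231/ 89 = 137.43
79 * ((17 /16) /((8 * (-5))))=-1343 /640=-2.10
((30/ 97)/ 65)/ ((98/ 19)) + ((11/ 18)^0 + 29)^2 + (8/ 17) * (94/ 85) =900.52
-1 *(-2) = 2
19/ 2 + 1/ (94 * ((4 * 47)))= 167885/ 17672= 9.50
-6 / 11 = -0.55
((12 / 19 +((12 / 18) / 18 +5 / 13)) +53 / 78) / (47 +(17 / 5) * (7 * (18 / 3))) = 115555 / 12657762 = 0.01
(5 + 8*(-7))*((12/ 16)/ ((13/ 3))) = -459/ 52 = -8.83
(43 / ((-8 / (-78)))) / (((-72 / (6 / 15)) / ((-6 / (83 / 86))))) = 24037 / 1660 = 14.48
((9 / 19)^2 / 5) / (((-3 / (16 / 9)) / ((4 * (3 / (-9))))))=64 / 1805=0.04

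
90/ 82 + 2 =127/ 41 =3.10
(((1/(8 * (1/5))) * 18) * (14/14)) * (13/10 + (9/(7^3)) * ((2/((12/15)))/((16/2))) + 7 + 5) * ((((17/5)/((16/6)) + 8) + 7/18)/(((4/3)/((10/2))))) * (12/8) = 233348103/28672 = 8138.54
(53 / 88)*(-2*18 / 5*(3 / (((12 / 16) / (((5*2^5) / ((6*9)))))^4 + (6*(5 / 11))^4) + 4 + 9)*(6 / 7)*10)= -3917894692363659286 / 8074634323731437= -485.21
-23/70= -0.33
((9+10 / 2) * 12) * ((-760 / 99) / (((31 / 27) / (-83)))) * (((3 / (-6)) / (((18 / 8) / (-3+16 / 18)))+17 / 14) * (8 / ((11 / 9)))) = 3853431040 / 3751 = 1027307.66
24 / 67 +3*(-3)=-579 / 67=-8.64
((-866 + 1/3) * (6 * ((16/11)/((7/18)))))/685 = -213696/7535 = -28.36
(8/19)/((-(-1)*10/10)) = 8/19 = 0.42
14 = 14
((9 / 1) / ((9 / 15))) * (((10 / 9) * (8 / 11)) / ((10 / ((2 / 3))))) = 80 / 99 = 0.81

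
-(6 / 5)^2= -36 / 25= -1.44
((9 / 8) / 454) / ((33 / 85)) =255 / 39952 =0.01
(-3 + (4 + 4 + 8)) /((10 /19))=247 /10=24.70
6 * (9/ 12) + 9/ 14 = 36/ 7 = 5.14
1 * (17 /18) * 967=16439 /18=913.28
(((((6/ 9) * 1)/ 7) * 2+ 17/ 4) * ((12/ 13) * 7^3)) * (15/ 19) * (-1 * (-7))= 1919085/ 247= 7769.57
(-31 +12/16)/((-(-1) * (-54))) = 121/216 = 0.56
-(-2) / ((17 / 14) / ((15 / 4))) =105 / 17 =6.18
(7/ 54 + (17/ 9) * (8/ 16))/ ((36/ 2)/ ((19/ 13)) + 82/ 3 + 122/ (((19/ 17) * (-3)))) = 551/ 1674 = 0.33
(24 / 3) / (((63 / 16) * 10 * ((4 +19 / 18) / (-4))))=-512 / 3185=-0.16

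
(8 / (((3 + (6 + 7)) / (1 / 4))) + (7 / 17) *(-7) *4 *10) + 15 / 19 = -114.38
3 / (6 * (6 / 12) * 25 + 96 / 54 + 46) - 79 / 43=-1.81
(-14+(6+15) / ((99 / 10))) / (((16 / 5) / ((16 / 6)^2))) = -7840 / 297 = -26.40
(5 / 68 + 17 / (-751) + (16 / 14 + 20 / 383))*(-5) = -852948955 / 136913308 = -6.23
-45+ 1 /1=-44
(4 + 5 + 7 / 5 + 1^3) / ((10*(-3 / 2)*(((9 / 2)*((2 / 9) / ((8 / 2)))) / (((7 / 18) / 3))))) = -266 / 675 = -0.39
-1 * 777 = -777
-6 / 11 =-0.55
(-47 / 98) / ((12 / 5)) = -235 / 1176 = -0.20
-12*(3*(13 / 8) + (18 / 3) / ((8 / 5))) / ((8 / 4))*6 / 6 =-207 / 4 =-51.75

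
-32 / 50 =-16 / 25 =-0.64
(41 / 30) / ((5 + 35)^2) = 41 / 48000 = 0.00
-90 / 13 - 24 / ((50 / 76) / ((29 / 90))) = -91054 / 4875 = -18.68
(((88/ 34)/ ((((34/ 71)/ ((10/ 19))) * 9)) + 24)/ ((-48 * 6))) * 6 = -300419/ 593028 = -0.51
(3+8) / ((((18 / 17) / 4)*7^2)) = 374 / 441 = 0.85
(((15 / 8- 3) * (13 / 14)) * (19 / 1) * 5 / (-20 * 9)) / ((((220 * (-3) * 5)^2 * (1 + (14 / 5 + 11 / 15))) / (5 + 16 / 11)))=17537 / 243285504000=0.00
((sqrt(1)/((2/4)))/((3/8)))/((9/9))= 16/3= 5.33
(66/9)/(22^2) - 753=-49697/66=-752.98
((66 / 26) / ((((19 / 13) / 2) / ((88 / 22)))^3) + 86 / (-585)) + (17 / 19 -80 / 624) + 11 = 427.92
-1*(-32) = 32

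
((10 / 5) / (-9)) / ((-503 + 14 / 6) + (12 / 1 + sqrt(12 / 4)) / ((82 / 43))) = 7052* sqrt(3) / 14790401533 + 19945024 / 44371204599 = 0.00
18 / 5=3.60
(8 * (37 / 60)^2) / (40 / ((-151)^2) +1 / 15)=31214569 / 702030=44.46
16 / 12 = 4 / 3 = 1.33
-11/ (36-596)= 11/ 560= 0.02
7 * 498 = 3486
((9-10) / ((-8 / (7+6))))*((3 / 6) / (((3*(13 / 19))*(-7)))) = -19 / 336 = -0.06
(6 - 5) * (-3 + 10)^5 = 16807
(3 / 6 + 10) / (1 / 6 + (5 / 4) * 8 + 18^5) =63 / 11337469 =0.00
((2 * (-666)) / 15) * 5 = -444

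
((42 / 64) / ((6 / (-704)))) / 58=-77 / 58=-1.33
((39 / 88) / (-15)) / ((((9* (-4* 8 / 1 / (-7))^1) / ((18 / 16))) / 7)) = -637 / 112640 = -0.01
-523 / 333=-1.57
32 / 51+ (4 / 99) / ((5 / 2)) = 5416 / 8415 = 0.64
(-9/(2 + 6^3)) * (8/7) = -0.05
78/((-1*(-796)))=39/398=0.10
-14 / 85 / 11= -14 / 935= -0.01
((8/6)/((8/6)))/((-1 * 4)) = -1/4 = -0.25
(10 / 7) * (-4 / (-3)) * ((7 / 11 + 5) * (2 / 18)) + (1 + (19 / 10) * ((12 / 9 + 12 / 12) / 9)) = 55831 / 20790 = 2.69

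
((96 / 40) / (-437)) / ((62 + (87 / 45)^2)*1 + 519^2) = -135 / 6622845998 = -0.00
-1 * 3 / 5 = -3 / 5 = -0.60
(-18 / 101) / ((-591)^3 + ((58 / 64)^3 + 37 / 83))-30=-567037578499453746 / 18901252617192407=-30.00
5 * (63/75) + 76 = 401/5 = 80.20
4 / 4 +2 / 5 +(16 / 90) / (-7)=433 / 315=1.37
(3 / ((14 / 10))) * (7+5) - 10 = 110 / 7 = 15.71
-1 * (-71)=71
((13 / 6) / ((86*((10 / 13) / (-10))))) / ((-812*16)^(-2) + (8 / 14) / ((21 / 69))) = -7131464704 / 40882126977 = -0.17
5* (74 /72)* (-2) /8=-185 /144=-1.28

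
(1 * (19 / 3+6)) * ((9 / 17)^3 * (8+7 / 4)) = 350649 / 19652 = 17.84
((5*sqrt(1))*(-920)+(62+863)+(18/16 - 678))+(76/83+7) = -2884389/664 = -4343.96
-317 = -317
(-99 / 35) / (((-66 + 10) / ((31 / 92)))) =0.02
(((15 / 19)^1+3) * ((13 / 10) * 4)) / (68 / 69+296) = 32292 / 486685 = 0.07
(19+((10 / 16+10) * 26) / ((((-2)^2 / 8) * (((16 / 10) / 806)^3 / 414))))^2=3501995226901271307876998249281 / 4096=854979303442693190399657800.00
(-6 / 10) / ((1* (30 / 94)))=-1.88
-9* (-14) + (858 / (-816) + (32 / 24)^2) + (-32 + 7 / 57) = 2205811 / 23256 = 94.85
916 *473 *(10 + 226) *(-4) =-409004992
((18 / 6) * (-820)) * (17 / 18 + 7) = -58630 / 3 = -19543.33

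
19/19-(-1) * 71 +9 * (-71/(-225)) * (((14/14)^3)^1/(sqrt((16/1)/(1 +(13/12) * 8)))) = 71 * sqrt(87)/300 +72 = 74.21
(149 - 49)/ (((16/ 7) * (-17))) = -175/ 68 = -2.57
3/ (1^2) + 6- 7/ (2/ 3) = -1.50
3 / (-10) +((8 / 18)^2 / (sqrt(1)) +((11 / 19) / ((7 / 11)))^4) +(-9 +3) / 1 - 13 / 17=-26636483287111 / 4308642928170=-6.18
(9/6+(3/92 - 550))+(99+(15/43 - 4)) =-1792537/3956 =-453.12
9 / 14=0.64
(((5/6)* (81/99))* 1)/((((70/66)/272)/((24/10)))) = 14688/35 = 419.66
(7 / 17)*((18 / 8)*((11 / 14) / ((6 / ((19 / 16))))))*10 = 3135 / 2176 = 1.44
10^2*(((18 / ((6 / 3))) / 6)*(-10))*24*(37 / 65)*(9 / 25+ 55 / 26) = -8572752 / 169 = -50726.34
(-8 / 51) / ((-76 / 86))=172 / 969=0.18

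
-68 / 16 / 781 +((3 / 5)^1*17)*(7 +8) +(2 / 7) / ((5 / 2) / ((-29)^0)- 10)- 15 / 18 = 16633143 / 109340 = 152.12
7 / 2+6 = 19 / 2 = 9.50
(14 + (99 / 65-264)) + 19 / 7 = -111822 / 455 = -245.76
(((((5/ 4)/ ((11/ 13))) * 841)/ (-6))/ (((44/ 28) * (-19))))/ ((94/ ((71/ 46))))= 27168505/ 238581024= 0.11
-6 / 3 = -2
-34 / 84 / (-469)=17 / 19698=0.00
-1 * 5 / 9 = -5 / 9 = -0.56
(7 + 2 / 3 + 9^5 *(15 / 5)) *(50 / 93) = 857200 / 9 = 95244.44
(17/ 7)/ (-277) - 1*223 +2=-428536/ 1939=-221.01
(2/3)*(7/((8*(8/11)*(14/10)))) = 55/96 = 0.57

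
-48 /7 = -6.86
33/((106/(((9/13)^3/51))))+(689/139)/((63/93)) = 84583560307/11556303486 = 7.32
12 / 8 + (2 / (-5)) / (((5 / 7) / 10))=-41 / 10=-4.10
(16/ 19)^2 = 256/ 361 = 0.71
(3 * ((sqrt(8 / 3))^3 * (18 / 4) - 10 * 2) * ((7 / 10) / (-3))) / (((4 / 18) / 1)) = 63 - 126 * sqrt(6) / 5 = 1.27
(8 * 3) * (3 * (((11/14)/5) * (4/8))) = 5.66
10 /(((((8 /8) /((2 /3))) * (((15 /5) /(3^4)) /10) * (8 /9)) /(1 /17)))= 2025 /17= 119.12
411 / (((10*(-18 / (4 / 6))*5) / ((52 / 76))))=-1781 / 8550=-0.21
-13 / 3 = -4.33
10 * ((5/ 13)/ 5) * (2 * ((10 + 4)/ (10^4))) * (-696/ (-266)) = 174/ 30875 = 0.01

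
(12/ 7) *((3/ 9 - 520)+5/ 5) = -6224/ 7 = -889.14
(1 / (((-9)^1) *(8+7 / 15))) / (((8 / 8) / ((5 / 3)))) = -25 / 1143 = -0.02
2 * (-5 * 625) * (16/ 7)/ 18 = -50000/ 63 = -793.65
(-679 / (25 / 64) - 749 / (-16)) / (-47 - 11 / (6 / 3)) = 96653 / 3000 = 32.22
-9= -9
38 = 38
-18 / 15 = -6 / 5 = -1.20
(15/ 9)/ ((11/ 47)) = 235/ 33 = 7.12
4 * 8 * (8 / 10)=128 / 5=25.60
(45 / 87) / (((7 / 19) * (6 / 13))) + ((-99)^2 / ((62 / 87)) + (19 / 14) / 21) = 3635825747 / 264306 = 13756.12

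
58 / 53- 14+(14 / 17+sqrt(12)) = -10886 / 901+2 * sqrt(3) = -8.62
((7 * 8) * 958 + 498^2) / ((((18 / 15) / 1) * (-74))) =-377065 / 111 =-3396.98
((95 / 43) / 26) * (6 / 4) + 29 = 65129 / 2236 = 29.13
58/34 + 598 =10195/17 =599.71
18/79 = 0.23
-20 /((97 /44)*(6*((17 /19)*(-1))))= 8360 /4947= 1.69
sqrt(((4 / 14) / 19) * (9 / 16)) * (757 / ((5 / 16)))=9084 * sqrt(266) / 665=222.79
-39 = -39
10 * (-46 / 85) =-92 / 17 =-5.41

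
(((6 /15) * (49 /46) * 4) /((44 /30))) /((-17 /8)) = -2352 /4301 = -0.55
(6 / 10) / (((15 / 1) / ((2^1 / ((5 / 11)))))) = 22 / 125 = 0.18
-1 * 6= -6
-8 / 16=-1 / 2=-0.50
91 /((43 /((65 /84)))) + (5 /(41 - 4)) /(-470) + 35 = 32875537 /897324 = 36.64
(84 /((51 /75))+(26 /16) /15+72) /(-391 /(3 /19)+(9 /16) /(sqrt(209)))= -1166434932256 /14764439764675 - 21551454* sqrt(209) /250995475999475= -0.08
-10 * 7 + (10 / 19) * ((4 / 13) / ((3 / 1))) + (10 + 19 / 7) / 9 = -1066447 / 15561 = -68.53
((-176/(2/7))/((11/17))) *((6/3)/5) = -380.80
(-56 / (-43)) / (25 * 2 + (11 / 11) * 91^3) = 56 / 32405703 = 0.00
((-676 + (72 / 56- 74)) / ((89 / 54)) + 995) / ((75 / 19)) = 6400549 / 46725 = 136.98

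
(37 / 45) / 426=37 / 19170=0.00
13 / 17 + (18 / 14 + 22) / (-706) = 61475 / 84014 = 0.73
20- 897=-877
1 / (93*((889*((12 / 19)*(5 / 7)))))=19 / 708660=0.00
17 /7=2.43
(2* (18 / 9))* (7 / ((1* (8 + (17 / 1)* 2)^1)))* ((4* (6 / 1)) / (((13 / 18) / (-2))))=-576 / 13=-44.31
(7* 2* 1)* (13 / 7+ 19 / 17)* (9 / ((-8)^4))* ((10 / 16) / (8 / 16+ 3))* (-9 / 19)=-71685 / 9261056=-0.01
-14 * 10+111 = -29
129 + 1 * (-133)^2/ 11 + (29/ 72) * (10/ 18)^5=81239193899/ 46766808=1737.11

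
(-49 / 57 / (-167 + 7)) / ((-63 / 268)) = -469 / 20520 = -0.02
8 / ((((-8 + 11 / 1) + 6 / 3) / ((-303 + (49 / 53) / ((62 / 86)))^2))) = 1965922410272 / 13497245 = 145653.61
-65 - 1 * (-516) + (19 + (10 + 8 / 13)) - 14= 6066 / 13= 466.62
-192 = -192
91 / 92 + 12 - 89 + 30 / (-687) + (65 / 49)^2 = -3758150817 / 50584268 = -74.29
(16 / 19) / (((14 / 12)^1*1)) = 96 / 133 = 0.72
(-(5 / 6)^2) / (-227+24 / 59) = 1475 / 481284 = 0.00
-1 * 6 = -6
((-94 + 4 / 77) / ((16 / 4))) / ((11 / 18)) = -32553 / 847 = -38.43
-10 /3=-3.33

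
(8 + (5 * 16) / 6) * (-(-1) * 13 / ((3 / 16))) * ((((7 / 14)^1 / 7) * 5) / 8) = 4160 / 63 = 66.03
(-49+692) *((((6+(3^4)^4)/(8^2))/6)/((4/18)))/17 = 83037136383/4352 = 19080224.35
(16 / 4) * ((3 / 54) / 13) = 2 / 117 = 0.02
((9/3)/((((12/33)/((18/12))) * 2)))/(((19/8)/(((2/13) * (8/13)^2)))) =6336/41743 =0.15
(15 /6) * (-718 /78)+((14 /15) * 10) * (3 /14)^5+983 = 719141075 /749112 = 959.99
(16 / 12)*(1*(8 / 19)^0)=4 / 3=1.33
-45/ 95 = -9/ 19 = -0.47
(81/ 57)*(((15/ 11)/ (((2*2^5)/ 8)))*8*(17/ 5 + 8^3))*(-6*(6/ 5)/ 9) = -834948/ 1045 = -798.99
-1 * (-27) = 27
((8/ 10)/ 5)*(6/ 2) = 12/ 25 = 0.48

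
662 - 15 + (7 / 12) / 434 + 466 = 828073 / 744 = 1113.00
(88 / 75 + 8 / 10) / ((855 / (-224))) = -33152 / 64125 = -0.52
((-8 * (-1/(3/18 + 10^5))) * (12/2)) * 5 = 1440/600001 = 0.00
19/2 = 9.50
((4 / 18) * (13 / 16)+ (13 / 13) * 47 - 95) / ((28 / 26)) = -44759 / 1008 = -44.40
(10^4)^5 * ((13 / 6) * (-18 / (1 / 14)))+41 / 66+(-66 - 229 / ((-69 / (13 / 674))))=-4655250600000000000005568803 / 85261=-54600000000000000000065.31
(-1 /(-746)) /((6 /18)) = 3 /746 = 0.00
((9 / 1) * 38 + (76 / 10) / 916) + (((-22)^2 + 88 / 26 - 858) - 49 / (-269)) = -227630547 / 8008130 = -28.42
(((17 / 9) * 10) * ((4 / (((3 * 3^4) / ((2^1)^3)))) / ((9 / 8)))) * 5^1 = 217600 / 19683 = 11.06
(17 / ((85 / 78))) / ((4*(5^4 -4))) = 0.01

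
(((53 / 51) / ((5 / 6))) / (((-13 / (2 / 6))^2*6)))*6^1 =106 / 129285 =0.00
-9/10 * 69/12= -207/40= -5.18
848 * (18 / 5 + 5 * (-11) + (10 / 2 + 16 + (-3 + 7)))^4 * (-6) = -1544695308288 / 625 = -2471512493.26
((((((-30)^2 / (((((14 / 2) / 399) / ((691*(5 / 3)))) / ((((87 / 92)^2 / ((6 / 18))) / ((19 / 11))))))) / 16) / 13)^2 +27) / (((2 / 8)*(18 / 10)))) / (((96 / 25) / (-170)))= -14836491240054145206501875 / 774850625536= -19147550187226.16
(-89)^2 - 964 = 6957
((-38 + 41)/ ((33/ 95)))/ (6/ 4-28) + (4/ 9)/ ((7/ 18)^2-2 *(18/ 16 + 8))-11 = -4850493/ 427339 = -11.35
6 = 6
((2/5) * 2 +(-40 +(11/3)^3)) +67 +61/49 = 518227/6615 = 78.34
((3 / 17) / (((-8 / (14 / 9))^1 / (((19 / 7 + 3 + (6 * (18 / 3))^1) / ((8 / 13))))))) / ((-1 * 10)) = 949 / 4080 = 0.23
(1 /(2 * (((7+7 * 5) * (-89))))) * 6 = -0.00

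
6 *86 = 516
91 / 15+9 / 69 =2138 / 345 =6.20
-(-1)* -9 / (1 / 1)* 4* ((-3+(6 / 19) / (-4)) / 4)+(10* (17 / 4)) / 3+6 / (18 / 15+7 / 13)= 291961 / 6441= 45.33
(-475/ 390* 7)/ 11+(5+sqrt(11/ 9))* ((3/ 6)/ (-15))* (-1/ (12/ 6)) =-1187/ 1716+sqrt(11)/ 180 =-0.67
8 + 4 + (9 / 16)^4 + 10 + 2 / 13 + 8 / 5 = 23.85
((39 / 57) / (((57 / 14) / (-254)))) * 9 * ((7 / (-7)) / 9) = 46228 / 1083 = 42.69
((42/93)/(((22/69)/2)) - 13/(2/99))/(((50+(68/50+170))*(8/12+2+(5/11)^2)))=-360471375/357861644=-1.01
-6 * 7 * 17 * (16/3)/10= -1904/5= -380.80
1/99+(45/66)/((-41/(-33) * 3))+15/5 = 25921/8118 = 3.19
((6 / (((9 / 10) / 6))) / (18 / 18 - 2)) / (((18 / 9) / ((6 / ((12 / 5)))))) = -50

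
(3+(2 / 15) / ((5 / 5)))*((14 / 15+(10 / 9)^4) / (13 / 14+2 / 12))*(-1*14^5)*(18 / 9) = -28529758262656 / 3772575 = -7562409.83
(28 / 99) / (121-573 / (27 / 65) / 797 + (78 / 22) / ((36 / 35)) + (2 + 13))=89264 / 43464877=0.00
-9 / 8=-1.12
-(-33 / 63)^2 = -121 / 441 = -0.27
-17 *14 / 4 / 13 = -119 / 26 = -4.58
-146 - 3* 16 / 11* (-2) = -1510 / 11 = -137.27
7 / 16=0.44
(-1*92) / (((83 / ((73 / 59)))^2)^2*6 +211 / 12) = -31351658064 / 41405017768812283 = -0.00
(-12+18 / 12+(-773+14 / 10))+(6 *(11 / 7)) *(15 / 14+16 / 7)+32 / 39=-14325361 / 19110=-749.63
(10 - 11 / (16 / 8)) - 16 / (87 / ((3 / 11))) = 2839 / 638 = 4.45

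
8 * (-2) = -16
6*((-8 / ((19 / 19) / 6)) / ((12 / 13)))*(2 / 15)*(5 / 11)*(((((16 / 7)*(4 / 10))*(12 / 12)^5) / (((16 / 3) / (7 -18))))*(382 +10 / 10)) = 477984 / 35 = 13656.69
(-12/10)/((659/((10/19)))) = -12/12521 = -0.00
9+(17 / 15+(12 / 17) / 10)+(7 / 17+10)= 5257 / 255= 20.62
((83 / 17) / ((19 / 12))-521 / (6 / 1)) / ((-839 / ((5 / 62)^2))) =4057675 / 6250274808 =0.00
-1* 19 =-19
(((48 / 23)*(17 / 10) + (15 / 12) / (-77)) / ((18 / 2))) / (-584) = -125089 / 186167520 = -0.00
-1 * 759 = -759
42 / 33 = 1.27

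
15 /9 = 5 /3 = 1.67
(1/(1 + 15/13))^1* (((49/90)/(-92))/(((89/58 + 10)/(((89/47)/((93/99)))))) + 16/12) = 23297528293/37663683120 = 0.62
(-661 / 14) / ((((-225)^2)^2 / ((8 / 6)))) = -1322 / 53820703125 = -0.00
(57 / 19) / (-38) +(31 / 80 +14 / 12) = 6727 / 4560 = 1.48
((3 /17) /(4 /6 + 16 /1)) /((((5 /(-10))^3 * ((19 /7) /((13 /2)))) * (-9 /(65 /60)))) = 1183 /48450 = 0.02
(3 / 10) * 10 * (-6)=-18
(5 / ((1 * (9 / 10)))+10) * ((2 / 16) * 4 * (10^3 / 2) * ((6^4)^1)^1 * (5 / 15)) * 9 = 15120000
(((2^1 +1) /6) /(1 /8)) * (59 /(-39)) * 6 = -472 /13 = -36.31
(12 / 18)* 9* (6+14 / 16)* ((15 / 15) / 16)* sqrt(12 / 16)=165* sqrt(3) / 128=2.23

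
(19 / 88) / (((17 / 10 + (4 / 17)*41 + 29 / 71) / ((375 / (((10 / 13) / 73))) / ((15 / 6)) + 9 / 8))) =13059082185 / 49944928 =261.47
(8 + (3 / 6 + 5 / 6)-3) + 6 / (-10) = 86 / 15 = 5.73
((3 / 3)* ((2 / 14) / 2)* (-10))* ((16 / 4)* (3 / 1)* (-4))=240 / 7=34.29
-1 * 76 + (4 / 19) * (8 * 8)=-62.53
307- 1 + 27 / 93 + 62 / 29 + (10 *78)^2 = 547228877 / 899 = 608708.43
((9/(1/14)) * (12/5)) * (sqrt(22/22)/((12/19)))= 2394/5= 478.80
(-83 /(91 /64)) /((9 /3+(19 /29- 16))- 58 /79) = 4.46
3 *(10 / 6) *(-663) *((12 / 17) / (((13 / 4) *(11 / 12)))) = -8640 / 11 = -785.45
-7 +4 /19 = -129 /19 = -6.79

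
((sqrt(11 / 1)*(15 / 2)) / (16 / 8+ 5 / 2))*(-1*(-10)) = 50*sqrt(11) / 3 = 55.28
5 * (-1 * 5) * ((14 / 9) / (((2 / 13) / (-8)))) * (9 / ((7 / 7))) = 18200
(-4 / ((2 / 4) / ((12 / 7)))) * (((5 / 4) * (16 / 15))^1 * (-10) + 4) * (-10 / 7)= -1280 / 7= -182.86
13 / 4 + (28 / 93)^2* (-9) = 9357 / 3844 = 2.43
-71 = -71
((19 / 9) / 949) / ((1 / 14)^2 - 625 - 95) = -3724 / 1205297379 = -0.00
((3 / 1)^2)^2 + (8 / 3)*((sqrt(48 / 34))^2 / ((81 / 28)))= 113329 / 1377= 82.30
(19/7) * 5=95/7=13.57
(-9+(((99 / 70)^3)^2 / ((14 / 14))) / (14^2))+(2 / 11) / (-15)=-6826738424669767 / 760953732000000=-8.97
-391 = -391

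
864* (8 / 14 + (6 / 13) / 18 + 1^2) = 125568 / 91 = 1379.87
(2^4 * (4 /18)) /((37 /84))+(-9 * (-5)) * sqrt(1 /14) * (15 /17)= 896 /111+675 * sqrt(14) /238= 18.68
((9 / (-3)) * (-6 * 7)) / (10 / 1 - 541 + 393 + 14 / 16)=-1008 / 1097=-0.92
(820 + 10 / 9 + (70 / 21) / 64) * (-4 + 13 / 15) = -2223053 / 864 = -2572.98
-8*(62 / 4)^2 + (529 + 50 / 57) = -79351 / 57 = -1392.12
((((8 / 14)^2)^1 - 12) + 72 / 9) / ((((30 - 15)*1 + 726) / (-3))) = 180 / 12103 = 0.01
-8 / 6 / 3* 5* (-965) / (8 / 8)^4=19300 / 9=2144.44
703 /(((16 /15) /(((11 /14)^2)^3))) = 18681110745 /120472576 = 155.07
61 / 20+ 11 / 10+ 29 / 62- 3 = 1003 / 620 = 1.62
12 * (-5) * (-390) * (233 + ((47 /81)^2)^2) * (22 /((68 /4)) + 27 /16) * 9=1322456681262275 /9034497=146378562.22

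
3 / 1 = 3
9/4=2.25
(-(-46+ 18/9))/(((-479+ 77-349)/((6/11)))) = -24/751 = -0.03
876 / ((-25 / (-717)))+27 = 628767 / 25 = 25150.68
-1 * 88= -88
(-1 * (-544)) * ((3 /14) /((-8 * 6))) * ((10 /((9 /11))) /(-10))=187 /63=2.97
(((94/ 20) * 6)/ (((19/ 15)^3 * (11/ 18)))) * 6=136.24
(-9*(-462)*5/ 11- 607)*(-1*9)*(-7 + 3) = 46188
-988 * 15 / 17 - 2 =-14854 / 17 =-873.76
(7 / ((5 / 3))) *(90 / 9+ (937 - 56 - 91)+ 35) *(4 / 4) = 3507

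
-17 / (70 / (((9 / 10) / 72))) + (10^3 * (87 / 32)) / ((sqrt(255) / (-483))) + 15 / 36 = 6949 / 16800 - 350175 * sqrt(255) / 68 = -82232.62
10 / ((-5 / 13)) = -26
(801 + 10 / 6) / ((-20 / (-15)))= 602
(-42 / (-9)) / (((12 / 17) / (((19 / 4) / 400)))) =0.08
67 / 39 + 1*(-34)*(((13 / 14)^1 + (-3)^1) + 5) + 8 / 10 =-132478 / 1365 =-97.05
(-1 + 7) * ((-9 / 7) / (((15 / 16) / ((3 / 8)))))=-108 / 35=-3.09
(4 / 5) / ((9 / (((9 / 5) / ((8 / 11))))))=11 / 50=0.22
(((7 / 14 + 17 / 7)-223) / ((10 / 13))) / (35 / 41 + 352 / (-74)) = 60760401 / 828940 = 73.30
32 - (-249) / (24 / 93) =7975 / 8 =996.88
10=10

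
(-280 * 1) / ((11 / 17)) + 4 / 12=-14269 / 33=-432.39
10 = 10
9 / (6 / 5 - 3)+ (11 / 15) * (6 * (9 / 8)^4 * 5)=61931 / 2048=30.24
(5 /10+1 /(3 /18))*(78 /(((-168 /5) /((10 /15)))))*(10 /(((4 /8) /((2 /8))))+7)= -845 /7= -120.71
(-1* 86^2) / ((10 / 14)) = -51772 / 5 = -10354.40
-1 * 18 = -18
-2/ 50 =-1/ 25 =-0.04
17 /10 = 1.70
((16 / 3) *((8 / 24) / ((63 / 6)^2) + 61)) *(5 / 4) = 1614140 / 3969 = 406.69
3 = 3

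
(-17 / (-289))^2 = 1 / 289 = 0.00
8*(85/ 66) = 340/ 33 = 10.30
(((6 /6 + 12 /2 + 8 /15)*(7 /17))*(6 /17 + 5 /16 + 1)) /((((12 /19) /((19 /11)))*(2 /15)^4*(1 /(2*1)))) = 145523928375 /1627648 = 89407.49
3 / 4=0.75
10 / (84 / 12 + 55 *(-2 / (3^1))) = -30 / 89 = -0.34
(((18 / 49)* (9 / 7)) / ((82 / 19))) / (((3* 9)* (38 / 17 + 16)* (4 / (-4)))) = -969 / 4359530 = -0.00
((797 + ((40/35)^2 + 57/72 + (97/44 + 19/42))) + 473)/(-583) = -2.19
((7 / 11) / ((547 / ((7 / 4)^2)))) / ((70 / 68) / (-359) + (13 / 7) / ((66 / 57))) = 14653303 / 6584768496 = 0.00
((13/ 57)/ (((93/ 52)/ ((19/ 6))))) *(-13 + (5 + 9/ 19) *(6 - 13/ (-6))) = 610766/ 47709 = 12.80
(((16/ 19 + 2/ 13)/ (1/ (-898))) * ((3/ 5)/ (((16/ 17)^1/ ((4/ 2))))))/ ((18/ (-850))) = 26601005/ 494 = 53848.19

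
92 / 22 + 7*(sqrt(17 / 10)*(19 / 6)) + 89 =133*sqrt(170) / 60 + 1025 / 11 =122.08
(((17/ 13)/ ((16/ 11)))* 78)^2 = 314721/ 64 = 4917.52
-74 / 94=-37 / 47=-0.79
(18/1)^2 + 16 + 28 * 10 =620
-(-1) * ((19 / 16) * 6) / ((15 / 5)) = 19 / 8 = 2.38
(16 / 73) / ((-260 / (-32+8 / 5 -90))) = 0.10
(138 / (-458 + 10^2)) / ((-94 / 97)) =6693 / 16826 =0.40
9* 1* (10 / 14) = 45 / 7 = 6.43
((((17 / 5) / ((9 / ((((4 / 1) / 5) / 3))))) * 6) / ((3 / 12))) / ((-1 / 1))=-544 / 225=-2.42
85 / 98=0.87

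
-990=-990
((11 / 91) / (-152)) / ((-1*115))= 0.00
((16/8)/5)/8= 1/20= 0.05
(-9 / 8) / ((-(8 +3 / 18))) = 27 / 196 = 0.14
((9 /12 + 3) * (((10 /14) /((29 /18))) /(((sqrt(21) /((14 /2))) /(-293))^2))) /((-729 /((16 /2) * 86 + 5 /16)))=-7878791975 /25056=-314447.32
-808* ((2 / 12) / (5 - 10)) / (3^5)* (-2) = -808 / 3645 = -0.22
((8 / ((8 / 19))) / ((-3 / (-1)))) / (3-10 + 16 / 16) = -19 / 18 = -1.06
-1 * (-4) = 4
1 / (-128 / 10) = -5 / 64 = -0.08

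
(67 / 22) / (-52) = -67 / 1144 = -0.06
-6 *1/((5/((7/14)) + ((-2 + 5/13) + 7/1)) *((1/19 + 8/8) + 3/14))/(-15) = 1729/84250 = 0.02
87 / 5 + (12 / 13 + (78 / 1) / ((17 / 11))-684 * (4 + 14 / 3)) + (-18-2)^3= -13859.21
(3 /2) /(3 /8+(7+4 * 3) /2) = 12 /79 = 0.15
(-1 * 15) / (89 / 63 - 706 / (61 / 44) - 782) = 57645 / 4956829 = 0.01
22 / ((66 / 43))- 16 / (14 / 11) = 37 / 21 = 1.76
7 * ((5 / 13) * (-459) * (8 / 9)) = -1098.46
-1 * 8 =-8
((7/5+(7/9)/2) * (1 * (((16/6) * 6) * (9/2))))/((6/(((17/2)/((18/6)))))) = 2737/45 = 60.82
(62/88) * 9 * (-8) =-558/11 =-50.73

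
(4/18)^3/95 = 8/69255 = 0.00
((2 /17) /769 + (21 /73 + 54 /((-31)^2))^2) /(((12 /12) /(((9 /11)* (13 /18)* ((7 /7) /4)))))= 99024531583055 /5661746612355416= 0.02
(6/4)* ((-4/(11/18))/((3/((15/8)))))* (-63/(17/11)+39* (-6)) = 630585/374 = 1686.06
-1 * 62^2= -3844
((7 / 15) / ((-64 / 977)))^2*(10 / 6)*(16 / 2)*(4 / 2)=46771921 / 34560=1353.35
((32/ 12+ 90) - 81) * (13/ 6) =455/ 18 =25.28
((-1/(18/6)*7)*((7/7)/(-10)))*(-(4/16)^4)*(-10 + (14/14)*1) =0.01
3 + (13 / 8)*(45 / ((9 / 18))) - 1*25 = 124.25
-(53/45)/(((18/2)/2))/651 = -106/263655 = -0.00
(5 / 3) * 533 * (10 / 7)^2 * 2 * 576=102336000 / 49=2088489.80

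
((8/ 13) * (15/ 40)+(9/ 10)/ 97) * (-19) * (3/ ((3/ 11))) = -632643/ 12610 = -50.17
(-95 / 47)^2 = 9025 / 2209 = 4.09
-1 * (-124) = 124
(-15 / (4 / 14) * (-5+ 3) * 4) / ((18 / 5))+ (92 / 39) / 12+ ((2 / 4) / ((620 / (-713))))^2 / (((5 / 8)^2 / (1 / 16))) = 136791893 / 1170000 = 116.92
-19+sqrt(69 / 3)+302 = sqrt(23)+283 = 287.80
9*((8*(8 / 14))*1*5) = 1440 / 7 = 205.71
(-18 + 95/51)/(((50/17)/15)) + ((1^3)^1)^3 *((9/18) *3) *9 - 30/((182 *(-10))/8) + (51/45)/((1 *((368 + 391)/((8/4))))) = -68.67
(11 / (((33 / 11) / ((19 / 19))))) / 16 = 11 / 48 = 0.23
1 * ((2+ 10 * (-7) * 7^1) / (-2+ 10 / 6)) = 1464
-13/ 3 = -4.33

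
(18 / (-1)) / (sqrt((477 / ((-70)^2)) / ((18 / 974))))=-1260 * sqrt(25811) / 25811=-7.84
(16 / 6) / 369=8 / 1107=0.01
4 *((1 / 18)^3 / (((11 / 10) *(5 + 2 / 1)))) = 5 / 56133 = 0.00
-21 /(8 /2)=-21 /4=-5.25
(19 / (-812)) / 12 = -19 / 9744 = -0.00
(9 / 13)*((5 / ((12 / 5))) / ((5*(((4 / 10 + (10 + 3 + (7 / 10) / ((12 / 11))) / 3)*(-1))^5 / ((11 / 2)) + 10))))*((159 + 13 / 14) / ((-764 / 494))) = 1326337852752000000 / 23513386468216848637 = 0.06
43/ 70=0.61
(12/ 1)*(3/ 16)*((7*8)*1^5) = 126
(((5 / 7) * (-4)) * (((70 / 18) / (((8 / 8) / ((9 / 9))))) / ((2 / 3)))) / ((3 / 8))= -400 / 9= -44.44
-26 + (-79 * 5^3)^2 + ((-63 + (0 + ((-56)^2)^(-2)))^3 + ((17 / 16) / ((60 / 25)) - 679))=277545125870821735755564617731 / 2853498041416242167808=97264873.44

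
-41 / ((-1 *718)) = 41 / 718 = 0.06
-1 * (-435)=435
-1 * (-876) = 876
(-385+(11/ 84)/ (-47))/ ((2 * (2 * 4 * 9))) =-1519991/ 568512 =-2.67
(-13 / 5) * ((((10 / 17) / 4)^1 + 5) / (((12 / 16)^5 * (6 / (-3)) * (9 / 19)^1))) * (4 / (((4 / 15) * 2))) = 5532800 / 12393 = 446.45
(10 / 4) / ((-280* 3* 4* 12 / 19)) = -19 / 16128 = -0.00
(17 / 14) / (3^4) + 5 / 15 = 395 / 1134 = 0.35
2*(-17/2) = -17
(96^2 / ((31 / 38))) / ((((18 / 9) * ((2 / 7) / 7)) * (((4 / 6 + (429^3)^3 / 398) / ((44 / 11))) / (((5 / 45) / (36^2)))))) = 47428864 / 1235840269230920279742568911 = 0.00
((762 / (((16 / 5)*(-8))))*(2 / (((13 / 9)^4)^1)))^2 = 156217626677025 / 835308258304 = 187.02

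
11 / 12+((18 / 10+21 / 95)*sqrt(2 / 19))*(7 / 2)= 11 / 12+672*sqrt(38) / 1805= 3.21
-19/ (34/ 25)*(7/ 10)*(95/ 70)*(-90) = 81225/ 68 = 1194.49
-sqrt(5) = -2.24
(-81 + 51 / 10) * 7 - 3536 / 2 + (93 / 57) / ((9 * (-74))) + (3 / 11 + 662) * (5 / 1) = 352182112 / 347985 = 1012.06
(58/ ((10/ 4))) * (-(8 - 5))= -348/ 5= -69.60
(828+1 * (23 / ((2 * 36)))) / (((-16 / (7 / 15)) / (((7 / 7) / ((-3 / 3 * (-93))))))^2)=2922311 / 35869132800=0.00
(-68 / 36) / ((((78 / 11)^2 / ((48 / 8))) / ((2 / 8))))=-2057 / 36504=-0.06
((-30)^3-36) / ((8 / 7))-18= -47349 / 2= -23674.50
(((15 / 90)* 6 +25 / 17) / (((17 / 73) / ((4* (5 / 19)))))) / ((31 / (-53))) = -3249960 / 170221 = -19.09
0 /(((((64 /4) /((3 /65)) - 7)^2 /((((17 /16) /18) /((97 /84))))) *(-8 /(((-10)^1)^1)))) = 0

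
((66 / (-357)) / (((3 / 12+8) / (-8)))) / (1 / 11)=704 / 357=1.97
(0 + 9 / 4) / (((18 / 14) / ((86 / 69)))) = 301 / 138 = 2.18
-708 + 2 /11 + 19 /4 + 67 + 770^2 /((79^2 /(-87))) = -2444288067 /274604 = -8901.14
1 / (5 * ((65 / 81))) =81 / 325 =0.25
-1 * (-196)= 196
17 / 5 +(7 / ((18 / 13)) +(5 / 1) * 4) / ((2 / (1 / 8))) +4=12911 / 1440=8.97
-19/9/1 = -19/9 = -2.11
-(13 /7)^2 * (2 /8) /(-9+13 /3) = 507 /2744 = 0.18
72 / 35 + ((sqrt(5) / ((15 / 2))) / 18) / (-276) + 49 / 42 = 677 / 210 - sqrt(5) / 37260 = 3.22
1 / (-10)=-1 / 10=-0.10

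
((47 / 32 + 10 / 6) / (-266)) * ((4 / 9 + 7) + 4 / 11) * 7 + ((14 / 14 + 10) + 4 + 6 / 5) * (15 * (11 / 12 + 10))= 957813295 / 361152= 2652.11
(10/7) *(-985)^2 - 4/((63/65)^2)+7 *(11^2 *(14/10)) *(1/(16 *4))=1760394364201/1270080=1386049.98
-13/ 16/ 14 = -13/ 224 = -0.06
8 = 8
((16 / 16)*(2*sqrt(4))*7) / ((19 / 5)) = 7.37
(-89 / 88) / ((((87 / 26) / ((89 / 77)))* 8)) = -102973 / 2358048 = -0.04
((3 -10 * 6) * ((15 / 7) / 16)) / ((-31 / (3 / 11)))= 2565 / 38192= 0.07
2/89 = 0.02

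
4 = 4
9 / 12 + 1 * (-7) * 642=-17973 / 4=-4493.25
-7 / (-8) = 7 / 8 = 0.88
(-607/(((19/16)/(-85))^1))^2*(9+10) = 681483270400/19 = 35867540547.37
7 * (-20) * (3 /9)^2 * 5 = -700 /9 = -77.78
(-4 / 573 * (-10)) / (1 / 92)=3680 / 573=6.42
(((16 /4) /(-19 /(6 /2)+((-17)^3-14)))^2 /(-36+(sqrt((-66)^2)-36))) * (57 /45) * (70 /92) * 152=-2527 /157435000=-0.00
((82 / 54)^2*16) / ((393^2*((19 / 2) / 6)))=107584 / 713091033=0.00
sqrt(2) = 1.41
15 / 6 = 5 / 2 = 2.50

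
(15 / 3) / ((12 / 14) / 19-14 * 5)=-665 / 9304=-0.07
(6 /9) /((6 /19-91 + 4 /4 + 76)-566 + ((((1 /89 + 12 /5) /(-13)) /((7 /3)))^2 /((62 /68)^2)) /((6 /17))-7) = -59883860622950 /52697438723318091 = -0.00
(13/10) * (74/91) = 37/35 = 1.06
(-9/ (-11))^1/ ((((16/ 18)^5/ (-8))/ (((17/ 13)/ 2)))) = -9034497/ 1171456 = -7.71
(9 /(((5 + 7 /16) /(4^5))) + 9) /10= 49413 /290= 170.39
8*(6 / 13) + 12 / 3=100 / 13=7.69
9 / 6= 3 / 2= 1.50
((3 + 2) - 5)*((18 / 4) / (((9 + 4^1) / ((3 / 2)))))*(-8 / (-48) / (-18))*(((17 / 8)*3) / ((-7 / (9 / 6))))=0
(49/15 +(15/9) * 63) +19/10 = 661/6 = 110.17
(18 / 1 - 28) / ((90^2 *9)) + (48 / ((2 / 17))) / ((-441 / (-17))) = 5618111 / 357210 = 15.73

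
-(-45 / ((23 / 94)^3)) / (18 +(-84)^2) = 2076460 / 4781631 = 0.43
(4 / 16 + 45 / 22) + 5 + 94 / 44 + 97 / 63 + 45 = 155153 / 2772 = 55.97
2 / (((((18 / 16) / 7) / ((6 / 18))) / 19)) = 2128 / 27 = 78.81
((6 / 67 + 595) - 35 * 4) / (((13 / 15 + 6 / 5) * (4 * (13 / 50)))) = 11434125 / 54002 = 211.74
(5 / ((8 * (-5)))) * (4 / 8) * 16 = -1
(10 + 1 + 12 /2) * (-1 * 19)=-323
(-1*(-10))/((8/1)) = 5/4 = 1.25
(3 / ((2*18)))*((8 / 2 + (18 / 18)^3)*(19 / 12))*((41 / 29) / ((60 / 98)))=38171 / 25056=1.52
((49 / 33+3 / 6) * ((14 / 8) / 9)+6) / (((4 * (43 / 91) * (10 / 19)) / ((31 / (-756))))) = -0.26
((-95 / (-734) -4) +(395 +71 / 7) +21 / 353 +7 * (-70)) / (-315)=53606267 / 190439970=0.28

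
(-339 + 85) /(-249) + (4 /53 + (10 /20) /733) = 21208625 /19346802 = 1.10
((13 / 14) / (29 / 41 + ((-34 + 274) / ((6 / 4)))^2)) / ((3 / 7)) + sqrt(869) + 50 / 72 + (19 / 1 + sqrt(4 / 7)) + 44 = 2 *sqrt(7) / 7 + sqrt(869) + 2406802495 / 37786644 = 93.93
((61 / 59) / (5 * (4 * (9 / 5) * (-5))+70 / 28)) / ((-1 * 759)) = 122 / 15897255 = 0.00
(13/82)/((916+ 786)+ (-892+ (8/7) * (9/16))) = 7/35793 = 0.00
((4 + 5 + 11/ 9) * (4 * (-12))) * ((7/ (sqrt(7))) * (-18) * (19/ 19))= 8832 * sqrt(7)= 23367.28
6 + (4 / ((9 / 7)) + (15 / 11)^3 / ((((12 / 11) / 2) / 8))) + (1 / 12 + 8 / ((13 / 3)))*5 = 3168259 / 56628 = 55.95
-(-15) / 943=15 / 943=0.02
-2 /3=-0.67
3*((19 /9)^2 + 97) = 304.37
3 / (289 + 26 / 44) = 66 / 6371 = 0.01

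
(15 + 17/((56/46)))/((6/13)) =10543/168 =62.76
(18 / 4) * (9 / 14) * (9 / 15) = 243 / 140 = 1.74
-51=-51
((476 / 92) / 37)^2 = 14161 / 724201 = 0.02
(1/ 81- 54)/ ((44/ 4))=-4373/ 891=-4.91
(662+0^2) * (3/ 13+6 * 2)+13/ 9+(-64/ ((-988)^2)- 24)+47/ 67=297063424768/ 36788427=8074.92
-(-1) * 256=256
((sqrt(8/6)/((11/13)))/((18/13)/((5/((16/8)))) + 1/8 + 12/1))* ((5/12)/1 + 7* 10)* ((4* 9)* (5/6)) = 28561000* sqrt(3)/217569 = 227.37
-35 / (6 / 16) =-280 / 3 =-93.33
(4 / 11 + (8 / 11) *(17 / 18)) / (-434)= -0.00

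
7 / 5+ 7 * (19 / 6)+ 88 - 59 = 1577 / 30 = 52.57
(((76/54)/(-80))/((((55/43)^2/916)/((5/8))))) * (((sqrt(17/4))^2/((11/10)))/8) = -136764983/45999360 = -2.97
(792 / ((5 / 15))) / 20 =594 / 5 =118.80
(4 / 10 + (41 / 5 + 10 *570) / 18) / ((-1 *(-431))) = 28577 / 38790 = 0.74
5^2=25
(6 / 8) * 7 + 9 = 57 / 4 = 14.25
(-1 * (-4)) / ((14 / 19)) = 38 / 7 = 5.43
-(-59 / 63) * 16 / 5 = 944 / 315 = 3.00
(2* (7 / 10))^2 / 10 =49 / 250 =0.20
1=1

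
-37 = -37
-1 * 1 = -1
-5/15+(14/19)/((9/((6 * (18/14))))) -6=-325/57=-5.70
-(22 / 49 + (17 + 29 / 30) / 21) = -1.30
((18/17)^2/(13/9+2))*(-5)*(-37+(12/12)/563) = 303701400/5043917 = 60.21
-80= -80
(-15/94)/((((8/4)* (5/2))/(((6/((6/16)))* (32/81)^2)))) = -8192/102789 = -0.08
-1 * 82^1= -82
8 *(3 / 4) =6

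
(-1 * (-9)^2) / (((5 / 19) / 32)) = -49248 / 5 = -9849.60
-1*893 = -893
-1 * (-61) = 61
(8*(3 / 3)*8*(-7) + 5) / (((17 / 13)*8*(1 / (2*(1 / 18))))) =-5759 / 1224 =-4.71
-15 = -15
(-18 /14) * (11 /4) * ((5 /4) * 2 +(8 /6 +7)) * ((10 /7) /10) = -2145 /392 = -5.47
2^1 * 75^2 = 11250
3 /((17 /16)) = 48 /17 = 2.82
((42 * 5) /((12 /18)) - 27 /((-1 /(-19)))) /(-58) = 99 /29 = 3.41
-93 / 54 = -31 / 18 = -1.72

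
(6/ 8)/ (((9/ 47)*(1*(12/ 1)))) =47/ 144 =0.33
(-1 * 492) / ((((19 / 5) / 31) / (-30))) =2287800 / 19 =120410.53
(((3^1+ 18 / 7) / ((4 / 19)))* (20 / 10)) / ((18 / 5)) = 1235 / 84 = 14.70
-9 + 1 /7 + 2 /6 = -179 /21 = -8.52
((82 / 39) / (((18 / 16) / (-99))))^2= 52070656 / 1521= 34234.49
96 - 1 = 95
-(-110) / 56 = 55 / 28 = 1.96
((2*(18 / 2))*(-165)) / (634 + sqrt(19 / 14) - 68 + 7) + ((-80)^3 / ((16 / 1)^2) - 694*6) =-28357187608 / 4596587 + 2970*sqrt(266) / 4596587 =-6169.17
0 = 0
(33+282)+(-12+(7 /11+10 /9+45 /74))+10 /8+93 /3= 4946597 /14652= 337.61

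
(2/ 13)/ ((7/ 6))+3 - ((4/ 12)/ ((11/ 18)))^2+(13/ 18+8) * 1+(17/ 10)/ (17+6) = 132545459/ 11396385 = 11.63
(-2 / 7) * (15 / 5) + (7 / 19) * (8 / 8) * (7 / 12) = -1025 / 1596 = -0.64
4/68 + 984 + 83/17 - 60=15792/17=928.94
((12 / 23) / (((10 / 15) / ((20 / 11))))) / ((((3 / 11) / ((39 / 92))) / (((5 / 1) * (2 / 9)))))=1300 / 529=2.46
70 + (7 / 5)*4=378 / 5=75.60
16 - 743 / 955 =14537 / 955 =15.22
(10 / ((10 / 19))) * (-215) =-4085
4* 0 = 0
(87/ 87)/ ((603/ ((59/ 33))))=59/ 19899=0.00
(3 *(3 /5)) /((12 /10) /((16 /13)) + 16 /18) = 648 /671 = 0.97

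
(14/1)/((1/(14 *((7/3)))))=457.33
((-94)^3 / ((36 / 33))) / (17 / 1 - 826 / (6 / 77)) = 1142053 / 15875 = 71.94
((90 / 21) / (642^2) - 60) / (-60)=5770295 / 5770296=1.00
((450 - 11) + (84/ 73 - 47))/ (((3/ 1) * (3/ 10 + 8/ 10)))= 287000/ 2409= 119.14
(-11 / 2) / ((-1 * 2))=11 / 4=2.75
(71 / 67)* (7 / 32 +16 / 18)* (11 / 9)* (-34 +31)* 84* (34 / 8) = -29647541 / 19296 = -1536.46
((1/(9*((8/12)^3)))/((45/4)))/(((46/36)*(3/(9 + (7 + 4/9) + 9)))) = 229/1035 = 0.22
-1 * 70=-70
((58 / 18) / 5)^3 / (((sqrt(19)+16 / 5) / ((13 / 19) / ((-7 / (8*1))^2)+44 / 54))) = -16758559904 / 100328679675+1047409994*sqrt(19) / 20065735935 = 0.06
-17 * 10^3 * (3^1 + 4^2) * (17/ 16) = -686375/ 2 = -343187.50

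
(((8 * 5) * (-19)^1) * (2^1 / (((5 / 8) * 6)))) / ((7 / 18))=-7296 / 7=-1042.29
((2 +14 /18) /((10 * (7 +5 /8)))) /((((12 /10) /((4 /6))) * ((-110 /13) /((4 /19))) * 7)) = -0.00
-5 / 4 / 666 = -5 / 2664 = -0.00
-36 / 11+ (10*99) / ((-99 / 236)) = -25996 / 11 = -2363.27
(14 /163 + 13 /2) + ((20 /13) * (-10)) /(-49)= 1432839 /207662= 6.90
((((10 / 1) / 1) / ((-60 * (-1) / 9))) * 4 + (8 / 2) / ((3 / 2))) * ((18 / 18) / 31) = 26 / 93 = 0.28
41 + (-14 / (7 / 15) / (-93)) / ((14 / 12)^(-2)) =23123 / 558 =41.44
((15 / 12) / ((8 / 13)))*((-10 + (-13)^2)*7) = 72345 / 32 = 2260.78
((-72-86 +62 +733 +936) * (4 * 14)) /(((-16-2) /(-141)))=2070068 /3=690022.67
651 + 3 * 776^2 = 1807179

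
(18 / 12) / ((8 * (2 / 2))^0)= 3 / 2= 1.50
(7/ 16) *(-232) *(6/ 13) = -609/ 13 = -46.85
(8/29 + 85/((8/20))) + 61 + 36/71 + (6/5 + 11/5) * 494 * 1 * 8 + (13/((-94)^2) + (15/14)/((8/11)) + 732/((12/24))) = 38655684121183/2547065360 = 15176.56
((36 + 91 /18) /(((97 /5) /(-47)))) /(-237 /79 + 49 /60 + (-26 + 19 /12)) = 868325 /232218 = 3.74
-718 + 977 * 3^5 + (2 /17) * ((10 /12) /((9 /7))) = 236693.08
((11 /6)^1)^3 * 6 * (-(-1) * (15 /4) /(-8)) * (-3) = 6655 /128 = 51.99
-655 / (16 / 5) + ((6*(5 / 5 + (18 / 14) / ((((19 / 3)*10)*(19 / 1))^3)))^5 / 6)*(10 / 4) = 3035.31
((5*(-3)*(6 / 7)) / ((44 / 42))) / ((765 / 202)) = -3.24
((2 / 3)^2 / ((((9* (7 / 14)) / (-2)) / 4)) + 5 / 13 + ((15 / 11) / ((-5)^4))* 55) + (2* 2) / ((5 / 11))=8.51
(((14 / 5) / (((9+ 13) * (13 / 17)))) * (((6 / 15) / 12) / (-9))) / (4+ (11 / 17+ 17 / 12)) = -4046 / 39800475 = -0.00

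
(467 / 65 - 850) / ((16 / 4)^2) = -54783 / 1040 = -52.68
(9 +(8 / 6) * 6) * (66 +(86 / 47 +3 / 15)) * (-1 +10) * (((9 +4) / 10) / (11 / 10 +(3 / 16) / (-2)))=508770288 / 37835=13447.08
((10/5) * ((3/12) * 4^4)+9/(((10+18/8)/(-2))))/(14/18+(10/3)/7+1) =56.14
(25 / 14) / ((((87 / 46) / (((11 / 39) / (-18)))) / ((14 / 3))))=-6325 / 91611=-0.07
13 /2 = 6.50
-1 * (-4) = 4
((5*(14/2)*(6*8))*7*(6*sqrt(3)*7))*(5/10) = 246960*sqrt(3) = 427747.27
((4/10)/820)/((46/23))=1/4100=0.00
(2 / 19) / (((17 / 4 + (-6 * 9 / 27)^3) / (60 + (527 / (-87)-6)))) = -33368 / 24795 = -1.35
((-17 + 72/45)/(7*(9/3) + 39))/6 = -0.04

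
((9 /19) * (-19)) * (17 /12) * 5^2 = -1275 /4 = -318.75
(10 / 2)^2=25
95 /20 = 19 /4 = 4.75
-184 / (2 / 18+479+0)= -207 / 539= -0.38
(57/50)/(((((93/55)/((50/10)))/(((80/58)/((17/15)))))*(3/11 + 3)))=57475/45849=1.25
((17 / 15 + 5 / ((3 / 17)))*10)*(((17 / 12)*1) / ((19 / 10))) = 37570 / 171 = 219.71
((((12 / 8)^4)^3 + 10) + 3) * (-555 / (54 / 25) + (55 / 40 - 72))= -13789890065 / 294912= -46759.34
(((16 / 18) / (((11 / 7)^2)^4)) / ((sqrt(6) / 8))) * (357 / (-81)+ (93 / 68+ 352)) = 29547648939928 * sqrt(6) / 2656549612233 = 27.24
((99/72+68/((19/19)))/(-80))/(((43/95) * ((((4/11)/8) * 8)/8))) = -115995/2752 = -42.15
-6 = -6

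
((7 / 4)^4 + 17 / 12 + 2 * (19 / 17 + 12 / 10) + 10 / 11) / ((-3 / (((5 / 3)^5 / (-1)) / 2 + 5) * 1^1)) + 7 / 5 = 9620455811 / 1046960640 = 9.19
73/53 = 1.38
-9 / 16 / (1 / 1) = -9 / 16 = -0.56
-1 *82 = -82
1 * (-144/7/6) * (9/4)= -7.71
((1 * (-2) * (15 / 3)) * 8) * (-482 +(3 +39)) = 35200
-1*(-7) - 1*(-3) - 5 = 5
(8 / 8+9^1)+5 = 15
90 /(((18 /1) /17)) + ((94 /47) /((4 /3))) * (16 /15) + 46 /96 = 20899 /240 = 87.08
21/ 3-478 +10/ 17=-470.41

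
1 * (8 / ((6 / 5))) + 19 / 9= 8.78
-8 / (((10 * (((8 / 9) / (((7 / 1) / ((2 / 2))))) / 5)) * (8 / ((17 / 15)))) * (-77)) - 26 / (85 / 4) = -17437 / 14960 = -1.17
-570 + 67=-503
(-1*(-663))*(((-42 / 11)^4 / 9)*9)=2063054448 / 14641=140909.39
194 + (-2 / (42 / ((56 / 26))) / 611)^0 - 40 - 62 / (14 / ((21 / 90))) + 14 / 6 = 1563 / 10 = 156.30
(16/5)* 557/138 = 4456/345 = 12.92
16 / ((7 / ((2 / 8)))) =4 / 7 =0.57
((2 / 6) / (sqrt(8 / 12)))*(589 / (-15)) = -589*sqrt(6) / 90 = -16.03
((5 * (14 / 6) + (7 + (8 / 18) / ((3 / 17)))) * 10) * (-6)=-11440 / 9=-1271.11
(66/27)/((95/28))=616/855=0.72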